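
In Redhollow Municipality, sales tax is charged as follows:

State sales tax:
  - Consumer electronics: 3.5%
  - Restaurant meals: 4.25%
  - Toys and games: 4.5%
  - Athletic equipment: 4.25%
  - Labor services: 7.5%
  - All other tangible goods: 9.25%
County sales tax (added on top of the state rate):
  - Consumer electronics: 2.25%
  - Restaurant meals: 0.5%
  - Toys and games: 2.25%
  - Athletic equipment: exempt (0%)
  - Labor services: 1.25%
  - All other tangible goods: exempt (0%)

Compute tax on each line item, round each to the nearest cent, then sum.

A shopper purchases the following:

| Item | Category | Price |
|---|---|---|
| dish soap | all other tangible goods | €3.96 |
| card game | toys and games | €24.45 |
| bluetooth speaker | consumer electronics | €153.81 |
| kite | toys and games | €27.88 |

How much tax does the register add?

Dish soap €3.96: all other tangible goods → 9.25% + 0% county = 9.25% → €0.37
Card game €24.45: toys and games → 4.5% + 2.25% county = 6.75% → €1.65
Bluetooth speaker €153.81: consumer electronics → 3.5% + 2.25% county = 5.75% → €8.84
Kite €27.88: toys and games → 4.5% + 2.25% county = 6.75% → €1.88
Total tax = €0.37 + €1.65 + €8.84 + €1.88 = €12.74

€12.74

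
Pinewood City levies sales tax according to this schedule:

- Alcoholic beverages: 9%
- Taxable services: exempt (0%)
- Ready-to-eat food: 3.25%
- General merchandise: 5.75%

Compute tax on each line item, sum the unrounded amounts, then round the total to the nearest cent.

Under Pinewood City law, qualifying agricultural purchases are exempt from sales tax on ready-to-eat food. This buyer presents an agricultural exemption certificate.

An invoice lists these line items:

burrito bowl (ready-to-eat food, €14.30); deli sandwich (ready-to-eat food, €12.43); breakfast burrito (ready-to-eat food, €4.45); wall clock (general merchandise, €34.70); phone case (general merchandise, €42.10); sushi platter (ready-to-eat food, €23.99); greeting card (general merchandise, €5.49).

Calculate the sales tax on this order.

Burrito bowl €14.30: ready-to-eat food, buyer-exempt → 0% → €0.00
Deli sandwich €12.43: ready-to-eat food, buyer-exempt → 0% → €0.00
Breakfast burrito €4.45: ready-to-eat food, buyer-exempt → 0% → €0.00
Wall clock €34.70: general merchandise → 5.75% → €1.99525
Phone case €42.10: general merchandise → 5.75% → €2.42075
Sushi platter €23.99: ready-to-eat food, buyer-exempt → 0% → €0.00
Greeting card €5.49: general merchandise → 5.75% → €0.315675
Unrounded tax sum = €4.731675 → €4.73

€4.73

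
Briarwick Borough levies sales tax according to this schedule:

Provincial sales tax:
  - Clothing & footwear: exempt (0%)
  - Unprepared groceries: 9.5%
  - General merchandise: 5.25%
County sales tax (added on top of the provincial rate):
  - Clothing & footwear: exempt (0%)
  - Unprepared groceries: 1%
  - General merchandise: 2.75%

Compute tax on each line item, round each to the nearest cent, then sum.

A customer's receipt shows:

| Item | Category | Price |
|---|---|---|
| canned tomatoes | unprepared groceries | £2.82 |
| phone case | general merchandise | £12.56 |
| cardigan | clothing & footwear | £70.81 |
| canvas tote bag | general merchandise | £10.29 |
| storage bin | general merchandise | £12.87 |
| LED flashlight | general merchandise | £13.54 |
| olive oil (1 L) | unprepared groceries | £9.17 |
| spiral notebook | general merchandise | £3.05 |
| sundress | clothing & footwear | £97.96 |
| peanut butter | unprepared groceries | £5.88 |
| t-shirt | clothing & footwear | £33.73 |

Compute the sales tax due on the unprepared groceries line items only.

£1.88

Canned tomatoes £2.82: unprepared groceries → 9.5% + 1% county = 10.5% → £0.30
Olive oil (1 L) £9.17: unprepared groceries → 9.5% + 1% county = 10.5% → £0.96
Peanut butter £5.88: unprepared groceries → 9.5% + 1% county = 10.5% → £0.62
Tax on unprepared groceries = £0.30 + £0.96 + £0.62 = £1.88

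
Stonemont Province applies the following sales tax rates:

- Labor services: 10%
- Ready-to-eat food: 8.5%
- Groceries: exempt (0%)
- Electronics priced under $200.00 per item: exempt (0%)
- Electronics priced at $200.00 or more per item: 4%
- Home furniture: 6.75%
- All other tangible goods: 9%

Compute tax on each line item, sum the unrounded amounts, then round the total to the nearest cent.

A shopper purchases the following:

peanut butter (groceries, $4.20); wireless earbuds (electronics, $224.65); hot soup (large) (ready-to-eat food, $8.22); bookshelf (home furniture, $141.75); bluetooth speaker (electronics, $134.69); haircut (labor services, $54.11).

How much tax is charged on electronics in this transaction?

Wireless earbuds $224.65: electronics, $200.00 or more → 4% → $8.986
Bluetooth speaker $134.69: electronics, under $200.00 → 0% → $0.00
Tax on electronics: unrounded sum = $8.986 → $8.99

$8.99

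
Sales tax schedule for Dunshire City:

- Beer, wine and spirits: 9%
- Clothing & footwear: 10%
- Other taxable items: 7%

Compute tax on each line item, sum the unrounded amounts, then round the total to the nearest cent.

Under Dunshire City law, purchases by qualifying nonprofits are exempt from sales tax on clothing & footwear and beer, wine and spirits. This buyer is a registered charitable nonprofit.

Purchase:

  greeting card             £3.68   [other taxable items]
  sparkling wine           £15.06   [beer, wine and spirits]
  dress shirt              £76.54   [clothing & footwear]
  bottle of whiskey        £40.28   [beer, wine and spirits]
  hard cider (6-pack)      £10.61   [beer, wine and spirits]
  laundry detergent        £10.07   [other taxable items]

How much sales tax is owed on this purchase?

Greeting card £3.68: other taxable items → 7% → £0.2576
Sparkling wine £15.06: beer, wine and spirits, buyer-exempt → 0% → £0.00
Dress shirt £76.54: clothing & footwear, buyer-exempt → 0% → £0.00
Bottle of whiskey £40.28: beer, wine and spirits, buyer-exempt → 0% → £0.00
Hard cider (6-pack) £10.61: beer, wine and spirits, buyer-exempt → 0% → £0.00
Laundry detergent £10.07: other taxable items → 7% → £0.7049
Unrounded tax sum = £0.9625 → £0.96

£0.96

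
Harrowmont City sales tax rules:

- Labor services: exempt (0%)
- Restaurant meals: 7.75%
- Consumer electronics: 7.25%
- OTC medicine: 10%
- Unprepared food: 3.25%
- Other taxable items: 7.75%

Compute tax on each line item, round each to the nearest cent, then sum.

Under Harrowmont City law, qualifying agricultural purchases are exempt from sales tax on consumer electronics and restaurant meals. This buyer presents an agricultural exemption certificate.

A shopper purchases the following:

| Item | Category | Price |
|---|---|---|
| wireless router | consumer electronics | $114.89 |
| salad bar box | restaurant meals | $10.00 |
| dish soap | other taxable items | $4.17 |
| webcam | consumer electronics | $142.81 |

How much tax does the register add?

$0.32

Wireless router $114.89: consumer electronics, buyer-exempt → 0% → $0.00
Salad bar box $10.00: restaurant meals, buyer-exempt → 0% → $0.00
Dish soap $4.17: other taxable items → 7.75% → $0.32
Webcam $142.81: consumer electronics, buyer-exempt → 0% → $0.00
Total tax = $0.32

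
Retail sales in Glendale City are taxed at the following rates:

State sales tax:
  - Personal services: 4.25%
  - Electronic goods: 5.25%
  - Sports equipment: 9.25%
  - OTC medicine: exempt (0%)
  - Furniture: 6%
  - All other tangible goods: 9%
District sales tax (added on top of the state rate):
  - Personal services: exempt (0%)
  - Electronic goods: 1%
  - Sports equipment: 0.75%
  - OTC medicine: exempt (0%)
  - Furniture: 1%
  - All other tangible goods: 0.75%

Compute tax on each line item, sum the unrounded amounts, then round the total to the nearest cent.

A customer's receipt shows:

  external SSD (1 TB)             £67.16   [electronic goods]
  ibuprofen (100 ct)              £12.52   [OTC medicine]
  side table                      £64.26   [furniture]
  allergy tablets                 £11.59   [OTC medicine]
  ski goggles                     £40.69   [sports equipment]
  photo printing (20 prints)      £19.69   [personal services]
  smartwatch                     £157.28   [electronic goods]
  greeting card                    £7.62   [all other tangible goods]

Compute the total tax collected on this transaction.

£24.17

External SSD (1 TB) £67.16: electronic goods → 5.25% + 1% district = 6.25% → £4.1975
Ibuprofen (100 ct) £12.52: OTC medicine → 0% + 0% district = 0% → £0.00
Side table £64.26: furniture → 6% + 1% district = 7% → £4.4982
Allergy tablets £11.59: OTC medicine → 0% + 0% district = 0% → £0.00
Ski goggles £40.69: sports equipment → 9.25% + 0.75% district = 10% → £4.069
Photo printing (20 prints) £19.69: personal services → 4.25% + 0% district = 4.25% → £0.836825
Smartwatch £157.28: electronic goods → 5.25% + 1% district = 6.25% → £9.83
Greeting card £7.62: all other tangible goods → 9% + 0.75% district = 9.75% → £0.74295
Unrounded tax sum = £24.174475 → £24.17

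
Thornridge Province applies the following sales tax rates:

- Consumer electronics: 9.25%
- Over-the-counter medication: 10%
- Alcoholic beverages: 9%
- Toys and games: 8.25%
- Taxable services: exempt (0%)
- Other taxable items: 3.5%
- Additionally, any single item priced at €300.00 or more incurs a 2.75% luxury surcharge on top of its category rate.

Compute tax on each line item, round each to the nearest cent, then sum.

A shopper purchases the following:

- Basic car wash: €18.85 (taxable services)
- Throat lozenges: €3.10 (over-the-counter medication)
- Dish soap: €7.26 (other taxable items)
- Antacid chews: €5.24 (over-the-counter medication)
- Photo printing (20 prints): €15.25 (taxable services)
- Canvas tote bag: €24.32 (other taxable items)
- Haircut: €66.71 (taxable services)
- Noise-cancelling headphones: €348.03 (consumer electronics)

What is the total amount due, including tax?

€532.45

Basic car wash €18.85: taxable services → 0% → €0.00
Throat lozenges €3.10: over-the-counter medication → 10% → €0.31
Dish soap €7.26: other taxable items → 3.5% → €0.25
Antacid chews €5.24: over-the-counter medication → 10% → €0.52
Photo printing (20 prints) €15.25: taxable services → 0% → €0.00
Canvas tote bag €24.32: other taxable items → 3.5% → €0.85
Haircut €66.71: taxable services → 0% → €0.00
Noise-cancelling headphones €348.03: consumer electronics → 9.25% + 2.75% surcharge = 12% → €41.76
Subtotal = €488.76; tax = €43.69; total due = €532.45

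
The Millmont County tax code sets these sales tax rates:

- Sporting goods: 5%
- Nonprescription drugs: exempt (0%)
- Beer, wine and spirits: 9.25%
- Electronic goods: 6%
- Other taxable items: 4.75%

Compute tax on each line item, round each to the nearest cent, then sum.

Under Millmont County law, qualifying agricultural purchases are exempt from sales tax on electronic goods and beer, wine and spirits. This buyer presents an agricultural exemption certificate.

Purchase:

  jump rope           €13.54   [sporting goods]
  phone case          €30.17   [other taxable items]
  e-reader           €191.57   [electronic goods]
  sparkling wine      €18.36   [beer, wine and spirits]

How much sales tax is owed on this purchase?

Jump rope €13.54: sporting goods → 5% → €0.68
Phone case €30.17: other taxable items → 4.75% → €1.43
E-reader €191.57: electronic goods, buyer-exempt → 0% → €0.00
Sparkling wine €18.36: beer, wine and spirits, buyer-exempt → 0% → €0.00
Total tax = €0.68 + €1.43 = €2.11

€2.11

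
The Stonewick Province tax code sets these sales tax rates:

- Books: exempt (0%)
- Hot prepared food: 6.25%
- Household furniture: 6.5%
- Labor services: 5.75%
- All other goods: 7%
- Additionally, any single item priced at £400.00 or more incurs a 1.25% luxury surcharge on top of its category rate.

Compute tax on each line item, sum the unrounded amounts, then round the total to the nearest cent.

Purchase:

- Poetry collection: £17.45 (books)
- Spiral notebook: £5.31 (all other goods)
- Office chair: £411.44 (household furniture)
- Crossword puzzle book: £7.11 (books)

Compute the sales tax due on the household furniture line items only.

£31.89

Office chair £411.44: household furniture → 6.5% + 1.25% surcharge = 7.75% → £31.8866
Tax on household furniture: unrounded sum = £31.8866 → £31.89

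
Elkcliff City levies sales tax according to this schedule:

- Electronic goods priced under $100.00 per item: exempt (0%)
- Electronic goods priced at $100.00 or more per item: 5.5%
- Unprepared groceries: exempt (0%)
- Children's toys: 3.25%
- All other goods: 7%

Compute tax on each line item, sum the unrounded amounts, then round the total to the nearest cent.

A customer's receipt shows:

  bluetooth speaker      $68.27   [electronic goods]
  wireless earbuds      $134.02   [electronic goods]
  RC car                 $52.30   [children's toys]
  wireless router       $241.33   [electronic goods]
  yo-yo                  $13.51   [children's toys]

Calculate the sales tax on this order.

$22.78

Bluetooth speaker $68.27: electronic goods, under $100.00 → 0% → $0.00
Wireless earbuds $134.02: electronic goods, $100.00 or more → 5.5% → $7.3711
RC car $52.30: children's toys → 3.25% → $1.69975
Wireless router $241.33: electronic goods, $100.00 or more → 5.5% → $13.27315
Yo-yo $13.51: children's toys → 3.25% → $0.439075
Unrounded tax sum = $22.783075 → $22.78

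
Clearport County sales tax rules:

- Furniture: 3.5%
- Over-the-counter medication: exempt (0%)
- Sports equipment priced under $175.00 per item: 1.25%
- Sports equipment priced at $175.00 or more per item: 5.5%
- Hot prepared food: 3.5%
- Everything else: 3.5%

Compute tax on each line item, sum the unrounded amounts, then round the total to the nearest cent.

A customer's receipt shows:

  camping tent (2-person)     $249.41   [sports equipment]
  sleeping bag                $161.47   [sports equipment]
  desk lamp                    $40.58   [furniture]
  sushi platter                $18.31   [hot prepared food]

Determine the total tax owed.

Camping tent (2-person) $249.41: sports equipment, $175.00 or more → 5.5% → $13.71755
Sleeping bag $161.47: sports equipment, under $175.00 → 1.25% → $2.018375
Desk lamp $40.58: furniture → 3.5% → $1.4203
Sushi platter $18.31: hot prepared food → 3.5% → $0.64085
Unrounded tax sum = $17.797075 → $17.80

$17.80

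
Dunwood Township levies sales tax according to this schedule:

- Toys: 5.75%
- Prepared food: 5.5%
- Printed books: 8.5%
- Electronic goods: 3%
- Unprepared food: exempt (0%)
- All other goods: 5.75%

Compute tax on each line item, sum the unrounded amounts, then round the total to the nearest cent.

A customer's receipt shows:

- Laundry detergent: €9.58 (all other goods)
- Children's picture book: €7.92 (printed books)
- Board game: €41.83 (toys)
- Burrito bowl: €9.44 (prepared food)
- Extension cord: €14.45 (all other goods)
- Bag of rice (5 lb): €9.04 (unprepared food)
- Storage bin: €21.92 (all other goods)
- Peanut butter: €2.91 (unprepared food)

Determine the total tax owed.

Laundry detergent €9.58: all other goods → 5.75% → €0.55085
Children's picture book €7.92: printed books → 8.5% → €0.6732
Board game €41.83: toys → 5.75% → €2.405225
Burrito bowl €9.44: prepared food → 5.5% → €0.5192
Extension cord €14.45: all other goods → 5.75% → €0.830875
Bag of rice (5 lb) €9.04: unprepared food → 0% → €0.00
Storage bin €21.92: all other goods → 5.75% → €1.2604
Peanut butter €2.91: unprepared food → 0% → €0.00
Unrounded tax sum = €6.23975 → €6.24

€6.24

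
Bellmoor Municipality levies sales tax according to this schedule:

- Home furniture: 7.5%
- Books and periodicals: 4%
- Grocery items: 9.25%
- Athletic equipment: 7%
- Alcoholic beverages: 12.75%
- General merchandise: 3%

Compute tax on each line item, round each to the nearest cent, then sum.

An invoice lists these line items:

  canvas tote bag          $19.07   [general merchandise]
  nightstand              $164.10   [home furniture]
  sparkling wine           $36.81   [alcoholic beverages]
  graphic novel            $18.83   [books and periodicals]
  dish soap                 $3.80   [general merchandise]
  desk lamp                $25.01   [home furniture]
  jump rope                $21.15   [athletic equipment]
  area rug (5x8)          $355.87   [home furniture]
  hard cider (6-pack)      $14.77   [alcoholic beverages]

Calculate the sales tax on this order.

$50.36

Canvas tote bag $19.07: general merchandise → 3% → $0.57
Nightstand $164.10: home furniture → 7.5% → $12.31
Sparkling wine $36.81: alcoholic beverages → 12.75% → $4.69
Graphic novel $18.83: books and periodicals → 4% → $0.75
Dish soap $3.80: general merchandise → 3% → $0.11
Desk lamp $25.01: home furniture → 7.5% → $1.88
Jump rope $21.15: athletic equipment → 7% → $1.48
Area rug (5x8) $355.87: home furniture → 7.5% → $26.69
Hard cider (6-pack) $14.77: alcoholic beverages → 12.75% → $1.88
Total tax = $0.57 + $12.31 + $4.69 + $0.75 + $0.11 + $1.88 + $1.48 + $26.69 + $1.88 = $50.36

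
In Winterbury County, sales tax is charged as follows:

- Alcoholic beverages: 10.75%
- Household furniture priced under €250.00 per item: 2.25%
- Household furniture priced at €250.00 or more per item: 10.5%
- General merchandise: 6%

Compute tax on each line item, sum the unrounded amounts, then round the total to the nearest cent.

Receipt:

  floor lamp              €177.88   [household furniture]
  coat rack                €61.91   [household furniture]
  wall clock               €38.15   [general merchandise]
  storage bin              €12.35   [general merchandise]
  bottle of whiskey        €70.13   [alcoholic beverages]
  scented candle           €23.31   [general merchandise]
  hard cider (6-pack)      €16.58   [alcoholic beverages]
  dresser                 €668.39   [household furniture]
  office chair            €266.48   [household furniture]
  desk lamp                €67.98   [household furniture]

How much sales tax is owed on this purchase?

€118.84

Floor lamp €177.88: household furniture, under €250.00 → 2.25% → €4.0023
Coat rack €61.91: household furniture, under €250.00 → 2.25% → €1.392975
Wall clock €38.15: general merchandise → 6% → €2.289
Storage bin €12.35: general merchandise → 6% → €0.741
Bottle of whiskey €70.13: alcoholic beverages → 10.75% → €7.538975
Scented candle €23.31: general merchandise → 6% → €1.3986
Hard cider (6-pack) €16.58: alcoholic beverages → 10.75% → €1.78235
Dresser €668.39: household furniture, €250.00 or more → 10.5% → €70.18095
Office chair €266.48: household furniture, €250.00 or more → 10.5% → €27.9804
Desk lamp €67.98: household furniture, under €250.00 → 2.25% → €1.52955
Unrounded tax sum = €118.8361 → €118.84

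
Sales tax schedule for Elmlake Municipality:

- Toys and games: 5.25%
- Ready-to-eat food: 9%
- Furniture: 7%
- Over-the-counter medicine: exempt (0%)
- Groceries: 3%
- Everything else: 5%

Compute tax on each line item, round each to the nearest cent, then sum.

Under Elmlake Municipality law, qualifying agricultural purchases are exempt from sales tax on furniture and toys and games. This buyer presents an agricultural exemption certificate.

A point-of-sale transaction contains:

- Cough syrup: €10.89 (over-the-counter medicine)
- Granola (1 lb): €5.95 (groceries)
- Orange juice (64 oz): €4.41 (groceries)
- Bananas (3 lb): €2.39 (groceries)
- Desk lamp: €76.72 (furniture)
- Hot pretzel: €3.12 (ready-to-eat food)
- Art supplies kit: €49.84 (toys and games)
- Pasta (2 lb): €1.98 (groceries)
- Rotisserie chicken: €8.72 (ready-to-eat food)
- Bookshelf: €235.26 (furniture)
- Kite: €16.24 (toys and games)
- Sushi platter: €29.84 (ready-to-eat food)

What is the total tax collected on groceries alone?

Granola (1 lb) €5.95: groceries → 3% → €0.18
Orange juice (64 oz) €4.41: groceries → 3% → €0.13
Bananas (3 lb) €2.39: groceries → 3% → €0.07
Pasta (2 lb) €1.98: groceries → 3% → €0.06
Tax on groceries = €0.18 + €0.13 + €0.07 + €0.06 = €0.44

€0.44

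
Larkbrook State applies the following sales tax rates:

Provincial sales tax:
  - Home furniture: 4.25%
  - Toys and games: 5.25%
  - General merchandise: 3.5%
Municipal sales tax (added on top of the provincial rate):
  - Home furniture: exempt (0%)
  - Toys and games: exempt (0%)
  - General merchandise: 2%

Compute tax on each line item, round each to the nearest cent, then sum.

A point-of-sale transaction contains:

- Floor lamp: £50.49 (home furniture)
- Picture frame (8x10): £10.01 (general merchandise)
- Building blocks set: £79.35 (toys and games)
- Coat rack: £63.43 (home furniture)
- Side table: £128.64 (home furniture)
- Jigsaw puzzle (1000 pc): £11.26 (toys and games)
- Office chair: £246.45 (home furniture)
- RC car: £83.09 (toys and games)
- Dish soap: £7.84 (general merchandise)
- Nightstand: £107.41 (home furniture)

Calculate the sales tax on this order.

Floor lamp £50.49: home furniture → 4.25% + 0% municipal = 4.25% → £2.15
Picture frame (8x10) £10.01: general merchandise → 3.5% + 2% municipal = 5.5% → £0.55
Building blocks set £79.35: toys and games → 5.25% + 0% municipal = 5.25% → £4.17
Coat rack £63.43: home furniture → 4.25% + 0% municipal = 4.25% → £2.70
Side table £128.64: home furniture → 4.25% + 0% municipal = 4.25% → £5.47
Jigsaw puzzle (1000 pc) £11.26: toys and games → 5.25% + 0% municipal = 5.25% → £0.59
Office chair £246.45: home furniture → 4.25% + 0% municipal = 4.25% → £10.47
RC car £83.09: toys and games → 5.25% + 0% municipal = 5.25% → £4.36
Dish soap £7.84: general merchandise → 3.5% + 2% municipal = 5.5% → £0.43
Nightstand £107.41: home furniture → 4.25% + 0% municipal = 4.25% → £4.56
Total tax = £2.15 + £0.55 + £4.17 + £2.70 + £5.47 + £0.59 + £10.47 + £4.36 + £0.43 + £4.56 = £35.45

£35.45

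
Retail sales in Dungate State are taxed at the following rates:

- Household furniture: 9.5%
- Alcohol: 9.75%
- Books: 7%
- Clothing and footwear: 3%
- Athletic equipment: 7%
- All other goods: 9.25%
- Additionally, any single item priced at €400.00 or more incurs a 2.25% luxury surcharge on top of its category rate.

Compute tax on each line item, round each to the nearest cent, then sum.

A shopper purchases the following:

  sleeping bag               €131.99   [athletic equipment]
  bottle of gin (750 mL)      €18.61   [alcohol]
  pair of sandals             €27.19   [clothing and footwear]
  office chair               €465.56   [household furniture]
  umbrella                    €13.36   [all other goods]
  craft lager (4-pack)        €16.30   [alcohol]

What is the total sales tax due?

€69.40

Sleeping bag €131.99: athletic equipment → 7% → €9.24
Bottle of gin (750 mL) €18.61: alcohol → 9.75% → €1.81
Pair of sandals €27.19: clothing and footwear → 3% → €0.82
Office chair €465.56: household furniture → 9.5% + 2.25% surcharge = 11.75% → €54.70
Umbrella €13.36: all other goods → 9.25% → €1.24
Craft lager (4-pack) €16.30: alcohol → 9.75% → €1.59
Total tax = €9.24 + €1.81 + €0.82 + €54.70 + €1.24 + €1.59 = €69.40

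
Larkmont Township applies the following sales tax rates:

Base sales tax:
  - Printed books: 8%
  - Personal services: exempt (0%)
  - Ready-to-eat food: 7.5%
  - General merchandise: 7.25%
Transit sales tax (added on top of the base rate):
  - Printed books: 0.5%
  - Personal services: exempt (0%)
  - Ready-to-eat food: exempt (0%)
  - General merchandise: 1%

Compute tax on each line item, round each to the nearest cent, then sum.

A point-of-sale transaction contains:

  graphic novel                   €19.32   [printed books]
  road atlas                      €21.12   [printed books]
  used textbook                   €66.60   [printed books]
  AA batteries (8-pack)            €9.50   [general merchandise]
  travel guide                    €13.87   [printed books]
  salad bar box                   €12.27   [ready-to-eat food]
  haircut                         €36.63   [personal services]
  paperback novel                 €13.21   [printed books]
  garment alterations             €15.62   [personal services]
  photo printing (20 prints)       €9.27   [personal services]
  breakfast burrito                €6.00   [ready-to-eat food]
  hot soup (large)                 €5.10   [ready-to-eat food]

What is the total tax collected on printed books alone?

€11.40

Graphic novel €19.32: printed books → 8% + 0.5% transit = 8.5% → €1.64
Road atlas €21.12: printed books → 8% + 0.5% transit = 8.5% → €1.80
Used textbook €66.60: printed books → 8% + 0.5% transit = 8.5% → €5.66
Travel guide €13.87: printed books → 8% + 0.5% transit = 8.5% → €1.18
Paperback novel €13.21: printed books → 8% + 0.5% transit = 8.5% → €1.12
Tax on printed books = €1.64 + €1.80 + €5.66 + €1.18 + €1.12 = €11.40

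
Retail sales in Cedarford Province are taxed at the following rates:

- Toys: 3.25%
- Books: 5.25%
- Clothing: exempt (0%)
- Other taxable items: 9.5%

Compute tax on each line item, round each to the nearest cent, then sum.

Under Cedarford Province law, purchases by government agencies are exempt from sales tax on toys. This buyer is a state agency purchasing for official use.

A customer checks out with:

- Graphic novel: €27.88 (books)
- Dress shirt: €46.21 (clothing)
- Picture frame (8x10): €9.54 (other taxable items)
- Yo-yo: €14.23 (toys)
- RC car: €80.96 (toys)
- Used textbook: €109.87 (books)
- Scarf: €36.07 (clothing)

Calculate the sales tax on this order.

Graphic novel €27.88: books → 5.25% → €1.46
Dress shirt €46.21: clothing → 0% → €0.00
Picture frame (8x10) €9.54: other taxable items → 9.5% → €0.91
Yo-yo €14.23: toys, buyer-exempt → 0% → €0.00
RC car €80.96: toys, buyer-exempt → 0% → €0.00
Used textbook €109.87: books → 5.25% → €5.77
Scarf €36.07: clothing → 0% → €0.00
Total tax = €1.46 + €0.91 + €5.77 = €8.14

€8.14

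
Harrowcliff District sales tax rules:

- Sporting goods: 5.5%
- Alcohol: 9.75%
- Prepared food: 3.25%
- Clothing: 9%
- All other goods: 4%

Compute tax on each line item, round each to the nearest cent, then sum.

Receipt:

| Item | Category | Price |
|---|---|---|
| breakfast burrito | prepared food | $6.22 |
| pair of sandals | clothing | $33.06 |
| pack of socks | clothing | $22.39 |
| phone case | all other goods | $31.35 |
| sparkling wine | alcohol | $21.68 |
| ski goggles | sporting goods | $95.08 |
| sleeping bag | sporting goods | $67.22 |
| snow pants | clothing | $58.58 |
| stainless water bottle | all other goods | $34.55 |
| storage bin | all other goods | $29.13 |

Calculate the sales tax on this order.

Breakfast burrito $6.22: prepared food → 3.25% → $0.20
Pair of sandals $33.06: clothing → 9% → $2.98
Pack of socks $22.39: clothing → 9% → $2.02
Phone case $31.35: all other goods → 4% → $1.25
Sparkling wine $21.68: alcohol → 9.75% → $2.11
Ski goggles $95.08: sporting goods → 5.5% → $5.23
Sleeping bag $67.22: sporting goods → 5.5% → $3.70
Snow pants $58.58: clothing → 9% → $5.27
Stainless water bottle $34.55: all other goods → 4% → $1.38
Storage bin $29.13: all other goods → 4% → $1.17
Total tax = $0.20 + $2.98 + $2.02 + $1.25 + $2.11 + $5.23 + $3.70 + $5.27 + $1.38 + $1.17 = $25.31

$25.31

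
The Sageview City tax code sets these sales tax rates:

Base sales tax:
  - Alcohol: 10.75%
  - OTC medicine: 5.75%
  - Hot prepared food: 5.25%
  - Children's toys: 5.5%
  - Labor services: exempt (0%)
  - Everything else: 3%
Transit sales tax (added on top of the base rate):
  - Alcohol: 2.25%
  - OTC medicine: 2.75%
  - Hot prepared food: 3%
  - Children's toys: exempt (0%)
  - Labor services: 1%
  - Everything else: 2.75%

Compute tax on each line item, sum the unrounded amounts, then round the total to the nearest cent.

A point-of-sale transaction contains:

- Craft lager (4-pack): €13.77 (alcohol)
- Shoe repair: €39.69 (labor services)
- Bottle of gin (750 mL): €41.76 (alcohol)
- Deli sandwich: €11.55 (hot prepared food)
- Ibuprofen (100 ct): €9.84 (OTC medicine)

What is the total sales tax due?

€9.41

Craft lager (4-pack) €13.77: alcohol → 10.75% + 2.25% transit = 13% → €1.7901
Shoe repair €39.69: labor services → 0% + 1% transit = 1% → €0.3969
Bottle of gin (750 mL) €41.76: alcohol → 10.75% + 2.25% transit = 13% → €5.4288
Deli sandwich €11.55: hot prepared food → 5.25% + 3% transit = 8.25% → €0.952875
Ibuprofen (100 ct) €9.84: OTC medicine → 5.75% + 2.75% transit = 8.5% → €0.8364
Unrounded tax sum = €9.405075 → €9.41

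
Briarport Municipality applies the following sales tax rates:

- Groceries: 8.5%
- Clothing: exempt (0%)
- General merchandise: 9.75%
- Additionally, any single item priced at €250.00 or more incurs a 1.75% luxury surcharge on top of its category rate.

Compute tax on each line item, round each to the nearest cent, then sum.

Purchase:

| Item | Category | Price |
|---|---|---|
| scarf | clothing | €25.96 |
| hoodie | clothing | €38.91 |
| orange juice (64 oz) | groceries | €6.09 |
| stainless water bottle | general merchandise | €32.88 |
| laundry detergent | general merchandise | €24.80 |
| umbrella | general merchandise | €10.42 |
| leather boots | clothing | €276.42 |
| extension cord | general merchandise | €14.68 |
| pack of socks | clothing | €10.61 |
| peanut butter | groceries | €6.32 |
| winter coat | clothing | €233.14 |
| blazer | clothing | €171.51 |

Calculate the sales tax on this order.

€13.98

Scarf €25.96: clothing → 0% → €0.00
Hoodie €38.91: clothing → 0% → €0.00
Orange juice (64 oz) €6.09: groceries → 8.5% → €0.52
Stainless water bottle €32.88: general merchandise → 9.75% → €3.21
Laundry detergent €24.80: general merchandise → 9.75% → €2.42
Umbrella €10.42: general merchandise → 9.75% → €1.02
Leather boots €276.42: clothing → 0% + 1.75% surcharge = 1.75% → €4.84
Extension cord €14.68: general merchandise → 9.75% → €1.43
Pack of socks €10.61: clothing → 0% → €0.00
Peanut butter €6.32: groceries → 8.5% → €0.54
Winter coat €233.14: clothing → 0% → €0.00
Blazer €171.51: clothing → 0% → €0.00
Total tax = €0.52 + €3.21 + €2.42 + €1.02 + €4.84 + €1.43 + €0.54 = €13.98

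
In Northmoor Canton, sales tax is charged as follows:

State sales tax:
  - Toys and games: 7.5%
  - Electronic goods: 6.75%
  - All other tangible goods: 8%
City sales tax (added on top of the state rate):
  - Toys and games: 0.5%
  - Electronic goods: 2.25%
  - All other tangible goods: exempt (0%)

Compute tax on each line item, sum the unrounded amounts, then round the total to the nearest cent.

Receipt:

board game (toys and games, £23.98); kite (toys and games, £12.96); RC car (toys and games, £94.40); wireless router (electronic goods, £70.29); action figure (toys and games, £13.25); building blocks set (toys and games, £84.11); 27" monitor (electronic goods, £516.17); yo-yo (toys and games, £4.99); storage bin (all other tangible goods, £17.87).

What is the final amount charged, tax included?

£910.93

Board game £23.98: toys and games → 7.5% + 0.5% city = 8% → £1.9184
Kite £12.96: toys and games → 7.5% + 0.5% city = 8% → £1.0368
RC car £94.40: toys and games → 7.5% + 0.5% city = 8% → £7.552
Wireless router £70.29: electronic goods → 6.75% + 2.25% city = 9% → £6.3261
Action figure £13.25: toys and games → 7.5% + 0.5% city = 8% → £1.06
Building blocks set £84.11: toys and games → 7.5% + 0.5% city = 8% → £6.7288
27" monitor £516.17: electronic goods → 6.75% + 2.25% city = 9% → £46.4553
Yo-yo £4.99: toys and games → 7.5% + 0.5% city = 8% → £0.3992
Storage bin £17.87: all other tangible goods → 8% + 0% city = 8% → £1.4296
Subtotal = £838.02; unrounded tax = £72.9062 → £72.91; total due = £910.93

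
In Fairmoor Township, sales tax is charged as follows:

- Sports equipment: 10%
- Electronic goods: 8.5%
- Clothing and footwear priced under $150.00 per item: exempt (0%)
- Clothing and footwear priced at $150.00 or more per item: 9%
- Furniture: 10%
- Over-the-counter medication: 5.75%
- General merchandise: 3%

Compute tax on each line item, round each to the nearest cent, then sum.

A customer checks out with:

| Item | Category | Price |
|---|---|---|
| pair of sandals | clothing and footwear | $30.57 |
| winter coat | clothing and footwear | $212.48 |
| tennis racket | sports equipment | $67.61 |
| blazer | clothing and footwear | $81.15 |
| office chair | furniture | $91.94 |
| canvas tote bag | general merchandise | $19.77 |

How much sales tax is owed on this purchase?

Pair of sandals $30.57: clothing and footwear, under $150.00 → 0% → $0.00
Winter coat $212.48: clothing and footwear, $150.00 or more → 9% → $19.12
Tennis racket $67.61: sports equipment → 10% → $6.76
Blazer $81.15: clothing and footwear, under $150.00 → 0% → $0.00
Office chair $91.94: furniture → 10% → $9.19
Canvas tote bag $19.77: general merchandise → 3% → $0.59
Total tax = $19.12 + $6.76 + $9.19 + $0.59 = $35.66

$35.66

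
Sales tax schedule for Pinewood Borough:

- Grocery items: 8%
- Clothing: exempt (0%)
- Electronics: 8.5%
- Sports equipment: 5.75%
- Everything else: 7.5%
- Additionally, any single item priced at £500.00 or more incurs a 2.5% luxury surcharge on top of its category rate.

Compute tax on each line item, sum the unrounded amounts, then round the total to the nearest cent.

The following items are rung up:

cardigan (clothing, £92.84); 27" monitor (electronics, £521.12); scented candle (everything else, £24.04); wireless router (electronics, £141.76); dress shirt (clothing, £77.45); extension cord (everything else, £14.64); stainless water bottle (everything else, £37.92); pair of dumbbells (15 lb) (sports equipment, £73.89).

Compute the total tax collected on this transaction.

Cardigan £92.84: clothing → 0% → £0.00
27" monitor £521.12: electronics → 8.5% + 2.5% surcharge = 11% → £57.3232
Scented candle £24.04: everything else → 7.5% → £1.803
Wireless router £141.76: electronics → 8.5% → £12.0496
Dress shirt £77.45: clothing → 0% → £0.00
Extension cord £14.64: everything else → 7.5% → £1.098
Stainless water bottle £37.92: everything else → 7.5% → £2.844
Pair of dumbbells (15 lb) £73.89: sports equipment → 5.75% → £4.248675
Unrounded tax sum = £79.366475 → £79.37

£79.37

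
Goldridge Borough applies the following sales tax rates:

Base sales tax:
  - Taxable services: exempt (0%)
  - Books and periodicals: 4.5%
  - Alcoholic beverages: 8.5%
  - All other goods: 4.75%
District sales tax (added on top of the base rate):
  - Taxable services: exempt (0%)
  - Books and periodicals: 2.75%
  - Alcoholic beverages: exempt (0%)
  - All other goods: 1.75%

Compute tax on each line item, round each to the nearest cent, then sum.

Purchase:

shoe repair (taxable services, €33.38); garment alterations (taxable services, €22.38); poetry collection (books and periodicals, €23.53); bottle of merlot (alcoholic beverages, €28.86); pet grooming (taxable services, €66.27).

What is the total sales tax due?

€4.16

Shoe repair €33.38: taxable services → 0% + 0% district = 0% → €0.00
Garment alterations €22.38: taxable services → 0% + 0% district = 0% → €0.00
Poetry collection €23.53: books and periodicals → 4.5% + 2.75% district = 7.25% → €1.71
Bottle of merlot €28.86: alcoholic beverages → 8.5% + 0% district = 8.5% → €2.45
Pet grooming €66.27: taxable services → 0% + 0% district = 0% → €0.00
Total tax = €1.71 + €2.45 = €4.16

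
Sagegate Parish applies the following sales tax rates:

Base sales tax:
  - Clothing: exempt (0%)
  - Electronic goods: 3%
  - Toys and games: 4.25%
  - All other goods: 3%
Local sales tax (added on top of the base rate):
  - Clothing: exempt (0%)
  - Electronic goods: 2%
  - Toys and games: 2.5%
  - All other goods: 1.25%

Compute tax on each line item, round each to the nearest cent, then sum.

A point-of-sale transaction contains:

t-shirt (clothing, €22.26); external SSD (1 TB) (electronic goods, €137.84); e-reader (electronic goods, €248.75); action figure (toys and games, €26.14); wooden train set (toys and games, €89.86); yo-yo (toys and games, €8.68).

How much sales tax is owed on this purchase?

T-shirt €22.26: clothing → 0% + 0% local = 0% → €0.00
External SSD (1 TB) €137.84: electronic goods → 3% + 2% local = 5% → €6.89
E-reader €248.75: electronic goods → 3% + 2% local = 5% → €12.44
Action figure €26.14: toys and games → 4.25% + 2.5% local = 6.75% → €1.76
Wooden train set €89.86: toys and games → 4.25% + 2.5% local = 6.75% → €6.07
Yo-yo €8.68: toys and games → 4.25% + 2.5% local = 6.75% → €0.59
Total tax = €6.89 + €12.44 + €1.76 + €6.07 + €0.59 = €27.75

€27.75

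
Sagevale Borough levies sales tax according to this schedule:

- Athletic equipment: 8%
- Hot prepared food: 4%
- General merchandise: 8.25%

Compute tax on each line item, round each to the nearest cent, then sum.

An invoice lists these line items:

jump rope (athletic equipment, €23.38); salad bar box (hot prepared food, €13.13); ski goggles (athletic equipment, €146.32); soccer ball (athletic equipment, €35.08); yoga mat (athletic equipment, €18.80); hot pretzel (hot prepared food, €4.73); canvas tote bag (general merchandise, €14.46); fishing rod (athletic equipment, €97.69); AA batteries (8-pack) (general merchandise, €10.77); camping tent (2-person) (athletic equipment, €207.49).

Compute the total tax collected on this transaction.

€45.11

Jump rope €23.38: athletic equipment → 8% → €1.87
Salad bar box €13.13: hot prepared food → 4% → €0.53
Ski goggles €146.32: athletic equipment → 8% → €11.71
Soccer ball €35.08: athletic equipment → 8% → €2.81
Yoga mat €18.80: athletic equipment → 8% → €1.50
Hot pretzel €4.73: hot prepared food → 4% → €0.19
Canvas tote bag €14.46: general merchandise → 8.25% → €1.19
Fishing rod €97.69: athletic equipment → 8% → €7.82
AA batteries (8-pack) €10.77: general merchandise → 8.25% → €0.89
Camping tent (2-person) €207.49: athletic equipment → 8% → €16.60
Total tax = €1.87 + €0.53 + €11.71 + €2.81 + €1.50 + €0.19 + €1.19 + €7.82 + €0.89 + €16.60 = €45.11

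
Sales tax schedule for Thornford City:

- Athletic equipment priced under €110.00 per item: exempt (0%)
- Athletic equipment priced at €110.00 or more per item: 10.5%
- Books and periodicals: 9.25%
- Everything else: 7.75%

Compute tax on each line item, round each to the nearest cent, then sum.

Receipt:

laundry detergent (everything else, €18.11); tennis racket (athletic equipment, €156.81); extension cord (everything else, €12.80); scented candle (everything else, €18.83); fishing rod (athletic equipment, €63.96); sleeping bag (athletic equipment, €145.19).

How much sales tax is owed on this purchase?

Laundry detergent €18.11: everything else → 7.75% → €1.40
Tennis racket €156.81: athletic equipment, €110.00 or more → 10.5% → €16.47
Extension cord €12.80: everything else → 7.75% → €0.99
Scented candle €18.83: everything else → 7.75% → €1.46
Fishing rod €63.96: athletic equipment, under €110.00 → 0% → €0.00
Sleeping bag €145.19: athletic equipment, €110.00 or more → 10.5% → €15.24
Total tax = €1.40 + €16.47 + €0.99 + €1.46 + €15.24 = €35.56

€35.56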